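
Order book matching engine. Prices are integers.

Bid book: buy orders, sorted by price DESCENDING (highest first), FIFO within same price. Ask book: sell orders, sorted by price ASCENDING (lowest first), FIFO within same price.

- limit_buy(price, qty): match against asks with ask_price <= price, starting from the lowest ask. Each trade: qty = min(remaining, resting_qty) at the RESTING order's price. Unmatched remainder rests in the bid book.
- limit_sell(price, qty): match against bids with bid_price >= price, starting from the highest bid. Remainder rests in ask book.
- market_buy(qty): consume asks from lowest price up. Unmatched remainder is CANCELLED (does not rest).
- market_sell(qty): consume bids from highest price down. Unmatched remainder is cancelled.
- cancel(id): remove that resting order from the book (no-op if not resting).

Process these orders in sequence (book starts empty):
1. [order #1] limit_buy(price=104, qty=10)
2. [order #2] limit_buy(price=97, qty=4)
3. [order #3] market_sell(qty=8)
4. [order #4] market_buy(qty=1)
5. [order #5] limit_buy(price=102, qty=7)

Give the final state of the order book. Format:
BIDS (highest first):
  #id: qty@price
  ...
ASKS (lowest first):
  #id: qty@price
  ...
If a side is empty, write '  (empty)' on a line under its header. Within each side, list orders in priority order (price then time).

After op 1 [order #1] limit_buy(price=104, qty=10): fills=none; bids=[#1:10@104] asks=[-]
After op 2 [order #2] limit_buy(price=97, qty=4): fills=none; bids=[#1:10@104 #2:4@97] asks=[-]
After op 3 [order #3] market_sell(qty=8): fills=#1x#3:8@104; bids=[#1:2@104 #2:4@97] asks=[-]
After op 4 [order #4] market_buy(qty=1): fills=none; bids=[#1:2@104 #2:4@97] asks=[-]
After op 5 [order #5] limit_buy(price=102, qty=7): fills=none; bids=[#1:2@104 #5:7@102 #2:4@97] asks=[-]

Answer: BIDS (highest first):
  #1: 2@104
  #5: 7@102
  #2: 4@97
ASKS (lowest first):
  (empty)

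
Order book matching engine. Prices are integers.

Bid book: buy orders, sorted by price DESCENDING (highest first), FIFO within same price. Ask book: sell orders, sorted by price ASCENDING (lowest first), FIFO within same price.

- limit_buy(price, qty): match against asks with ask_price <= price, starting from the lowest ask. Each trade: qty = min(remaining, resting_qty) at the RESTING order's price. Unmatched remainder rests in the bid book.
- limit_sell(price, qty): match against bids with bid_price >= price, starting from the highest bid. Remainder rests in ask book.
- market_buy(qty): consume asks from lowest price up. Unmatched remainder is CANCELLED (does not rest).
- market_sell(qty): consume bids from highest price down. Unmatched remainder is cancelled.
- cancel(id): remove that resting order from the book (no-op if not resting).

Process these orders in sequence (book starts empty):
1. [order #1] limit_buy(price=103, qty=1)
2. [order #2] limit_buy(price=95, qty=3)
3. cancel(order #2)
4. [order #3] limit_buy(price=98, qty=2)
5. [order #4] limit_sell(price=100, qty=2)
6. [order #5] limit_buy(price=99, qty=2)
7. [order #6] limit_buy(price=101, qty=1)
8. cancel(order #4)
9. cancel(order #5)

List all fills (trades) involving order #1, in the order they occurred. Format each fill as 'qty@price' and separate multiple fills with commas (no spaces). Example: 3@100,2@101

After op 1 [order #1] limit_buy(price=103, qty=1): fills=none; bids=[#1:1@103] asks=[-]
After op 2 [order #2] limit_buy(price=95, qty=3): fills=none; bids=[#1:1@103 #2:3@95] asks=[-]
After op 3 cancel(order #2): fills=none; bids=[#1:1@103] asks=[-]
After op 4 [order #3] limit_buy(price=98, qty=2): fills=none; bids=[#1:1@103 #3:2@98] asks=[-]
After op 5 [order #4] limit_sell(price=100, qty=2): fills=#1x#4:1@103; bids=[#3:2@98] asks=[#4:1@100]
After op 6 [order #5] limit_buy(price=99, qty=2): fills=none; bids=[#5:2@99 #3:2@98] asks=[#4:1@100]
After op 7 [order #6] limit_buy(price=101, qty=1): fills=#6x#4:1@100; bids=[#5:2@99 #3:2@98] asks=[-]
After op 8 cancel(order #4): fills=none; bids=[#5:2@99 #3:2@98] asks=[-]
After op 9 cancel(order #5): fills=none; bids=[#3:2@98] asks=[-]

Answer: 1@103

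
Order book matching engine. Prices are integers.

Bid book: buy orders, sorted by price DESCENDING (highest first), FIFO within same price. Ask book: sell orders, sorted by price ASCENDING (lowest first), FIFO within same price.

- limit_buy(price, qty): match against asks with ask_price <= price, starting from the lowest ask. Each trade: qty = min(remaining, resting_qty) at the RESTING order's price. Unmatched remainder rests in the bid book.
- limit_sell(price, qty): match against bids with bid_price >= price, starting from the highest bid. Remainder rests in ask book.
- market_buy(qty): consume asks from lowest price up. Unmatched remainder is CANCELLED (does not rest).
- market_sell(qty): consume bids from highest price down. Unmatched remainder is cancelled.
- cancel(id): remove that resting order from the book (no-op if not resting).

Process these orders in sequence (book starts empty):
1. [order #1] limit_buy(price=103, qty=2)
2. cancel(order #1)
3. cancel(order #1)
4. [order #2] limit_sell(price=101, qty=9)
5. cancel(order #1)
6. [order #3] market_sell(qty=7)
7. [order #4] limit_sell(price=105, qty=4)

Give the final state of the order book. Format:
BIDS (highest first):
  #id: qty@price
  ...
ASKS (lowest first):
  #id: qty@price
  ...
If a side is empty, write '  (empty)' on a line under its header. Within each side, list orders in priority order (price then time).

Answer: BIDS (highest first):
  (empty)
ASKS (lowest first):
  #2: 9@101
  #4: 4@105

Derivation:
After op 1 [order #1] limit_buy(price=103, qty=2): fills=none; bids=[#1:2@103] asks=[-]
After op 2 cancel(order #1): fills=none; bids=[-] asks=[-]
After op 3 cancel(order #1): fills=none; bids=[-] asks=[-]
After op 4 [order #2] limit_sell(price=101, qty=9): fills=none; bids=[-] asks=[#2:9@101]
After op 5 cancel(order #1): fills=none; bids=[-] asks=[#2:9@101]
After op 6 [order #3] market_sell(qty=7): fills=none; bids=[-] asks=[#2:9@101]
After op 7 [order #4] limit_sell(price=105, qty=4): fills=none; bids=[-] asks=[#2:9@101 #4:4@105]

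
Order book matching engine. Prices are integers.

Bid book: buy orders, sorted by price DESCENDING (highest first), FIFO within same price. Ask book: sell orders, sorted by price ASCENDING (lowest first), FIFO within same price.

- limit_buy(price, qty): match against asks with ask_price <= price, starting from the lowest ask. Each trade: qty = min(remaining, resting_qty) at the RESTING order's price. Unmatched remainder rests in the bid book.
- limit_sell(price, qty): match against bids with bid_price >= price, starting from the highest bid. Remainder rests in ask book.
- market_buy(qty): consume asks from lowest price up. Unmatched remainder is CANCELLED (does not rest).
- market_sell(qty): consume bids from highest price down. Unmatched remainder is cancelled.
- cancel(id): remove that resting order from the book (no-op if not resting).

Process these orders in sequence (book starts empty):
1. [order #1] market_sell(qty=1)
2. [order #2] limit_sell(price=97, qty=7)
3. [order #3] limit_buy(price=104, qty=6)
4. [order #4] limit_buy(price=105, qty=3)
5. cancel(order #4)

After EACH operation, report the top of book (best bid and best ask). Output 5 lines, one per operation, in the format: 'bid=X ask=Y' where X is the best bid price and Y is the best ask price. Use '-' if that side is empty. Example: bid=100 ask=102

Answer: bid=- ask=-
bid=- ask=97
bid=- ask=97
bid=105 ask=-
bid=- ask=-

Derivation:
After op 1 [order #1] market_sell(qty=1): fills=none; bids=[-] asks=[-]
After op 2 [order #2] limit_sell(price=97, qty=7): fills=none; bids=[-] asks=[#2:7@97]
After op 3 [order #3] limit_buy(price=104, qty=6): fills=#3x#2:6@97; bids=[-] asks=[#2:1@97]
After op 4 [order #4] limit_buy(price=105, qty=3): fills=#4x#2:1@97; bids=[#4:2@105] asks=[-]
After op 5 cancel(order #4): fills=none; bids=[-] asks=[-]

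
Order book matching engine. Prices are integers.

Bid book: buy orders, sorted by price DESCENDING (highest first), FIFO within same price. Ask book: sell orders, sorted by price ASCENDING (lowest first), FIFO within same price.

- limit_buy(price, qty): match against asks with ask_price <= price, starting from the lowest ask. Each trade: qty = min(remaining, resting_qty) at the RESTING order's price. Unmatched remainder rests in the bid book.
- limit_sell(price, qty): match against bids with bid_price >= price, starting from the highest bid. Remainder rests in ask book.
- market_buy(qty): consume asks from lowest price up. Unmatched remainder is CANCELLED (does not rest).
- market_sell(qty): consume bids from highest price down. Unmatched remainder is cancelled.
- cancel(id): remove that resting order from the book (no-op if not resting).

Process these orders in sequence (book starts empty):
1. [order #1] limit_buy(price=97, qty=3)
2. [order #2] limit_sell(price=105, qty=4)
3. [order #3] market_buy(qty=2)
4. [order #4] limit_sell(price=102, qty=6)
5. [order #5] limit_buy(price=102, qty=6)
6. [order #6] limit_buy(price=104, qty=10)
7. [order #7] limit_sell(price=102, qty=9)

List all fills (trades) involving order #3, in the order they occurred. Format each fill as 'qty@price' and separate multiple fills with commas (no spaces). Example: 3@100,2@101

After op 1 [order #1] limit_buy(price=97, qty=3): fills=none; bids=[#1:3@97] asks=[-]
After op 2 [order #2] limit_sell(price=105, qty=4): fills=none; bids=[#1:3@97] asks=[#2:4@105]
After op 3 [order #3] market_buy(qty=2): fills=#3x#2:2@105; bids=[#1:3@97] asks=[#2:2@105]
After op 4 [order #4] limit_sell(price=102, qty=6): fills=none; bids=[#1:3@97] asks=[#4:6@102 #2:2@105]
After op 5 [order #5] limit_buy(price=102, qty=6): fills=#5x#4:6@102; bids=[#1:3@97] asks=[#2:2@105]
After op 6 [order #6] limit_buy(price=104, qty=10): fills=none; bids=[#6:10@104 #1:3@97] asks=[#2:2@105]
After op 7 [order #7] limit_sell(price=102, qty=9): fills=#6x#7:9@104; bids=[#6:1@104 #1:3@97] asks=[#2:2@105]

Answer: 2@105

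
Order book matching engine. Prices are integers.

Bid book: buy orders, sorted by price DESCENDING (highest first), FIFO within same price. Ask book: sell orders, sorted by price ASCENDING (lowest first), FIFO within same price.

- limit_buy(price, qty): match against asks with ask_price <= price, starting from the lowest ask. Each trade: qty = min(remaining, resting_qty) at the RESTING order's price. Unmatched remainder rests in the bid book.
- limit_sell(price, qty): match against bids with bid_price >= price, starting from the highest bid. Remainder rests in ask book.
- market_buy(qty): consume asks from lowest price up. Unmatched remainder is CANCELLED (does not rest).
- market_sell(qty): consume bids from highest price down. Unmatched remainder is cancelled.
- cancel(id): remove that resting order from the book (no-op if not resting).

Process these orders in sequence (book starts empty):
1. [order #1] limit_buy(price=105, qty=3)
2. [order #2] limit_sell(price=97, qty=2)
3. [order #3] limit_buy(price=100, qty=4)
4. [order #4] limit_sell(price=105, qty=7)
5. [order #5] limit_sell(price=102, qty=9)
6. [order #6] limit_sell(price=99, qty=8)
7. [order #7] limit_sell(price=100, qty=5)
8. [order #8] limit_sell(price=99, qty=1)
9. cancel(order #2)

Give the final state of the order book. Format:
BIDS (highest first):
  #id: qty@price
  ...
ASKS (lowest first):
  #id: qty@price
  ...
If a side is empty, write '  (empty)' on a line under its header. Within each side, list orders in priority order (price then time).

After op 1 [order #1] limit_buy(price=105, qty=3): fills=none; bids=[#1:3@105] asks=[-]
After op 2 [order #2] limit_sell(price=97, qty=2): fills=#1x#2:2@105; bids=[#1:1@105] asks=[-]
After op 3 [order #3] limit_buy(price=100, qty=4): fills=none; bids=[#1:1@105 #3:4@100] asks=[-]
After op 4 [order #4] limit_sell(price=105, qty=7): fills=#1x#4:1@105; bids=[#3:4@100] asks=[#4:6@105]
After op 5 [order #5] limit_sell(price=102, qty=9): fills=none; bids=[#3:4@100] asks=[#5:9@102 #4:6@105]
After op 6 [order #6] limit_sell(price=99, qty=8): fills=#3x#6:4@100; bids=[-] asks=[#6:4@99 #5:9@102 #4:6@105]
After op 7 [order #7] limit_sell(price=100, qty=5): fills=none; bids=[-] asks=[#6:4@99 #7:5@100 #5:9@102 #4:6@105]
After op 8 [order #8] limit_sell(price=99, qty=1): fills=none; bids=[-] asks=[#6:4@99 #8:1@99 #7:5@100 #5:9@102 #4:6@105]
After op 9 cancel(order #2): fills=none; bids=[-] asks=[#6:4@99 #8:1@99 #7:5@100 #5:9@102 #4:6@105]

Answer: BIDS (highest first):
  (empty)
ASKS (lowest first):
  #6: 4@99
  #8: 1@99
  #7: 5@100
  #5: 9@102
  #4: 6@105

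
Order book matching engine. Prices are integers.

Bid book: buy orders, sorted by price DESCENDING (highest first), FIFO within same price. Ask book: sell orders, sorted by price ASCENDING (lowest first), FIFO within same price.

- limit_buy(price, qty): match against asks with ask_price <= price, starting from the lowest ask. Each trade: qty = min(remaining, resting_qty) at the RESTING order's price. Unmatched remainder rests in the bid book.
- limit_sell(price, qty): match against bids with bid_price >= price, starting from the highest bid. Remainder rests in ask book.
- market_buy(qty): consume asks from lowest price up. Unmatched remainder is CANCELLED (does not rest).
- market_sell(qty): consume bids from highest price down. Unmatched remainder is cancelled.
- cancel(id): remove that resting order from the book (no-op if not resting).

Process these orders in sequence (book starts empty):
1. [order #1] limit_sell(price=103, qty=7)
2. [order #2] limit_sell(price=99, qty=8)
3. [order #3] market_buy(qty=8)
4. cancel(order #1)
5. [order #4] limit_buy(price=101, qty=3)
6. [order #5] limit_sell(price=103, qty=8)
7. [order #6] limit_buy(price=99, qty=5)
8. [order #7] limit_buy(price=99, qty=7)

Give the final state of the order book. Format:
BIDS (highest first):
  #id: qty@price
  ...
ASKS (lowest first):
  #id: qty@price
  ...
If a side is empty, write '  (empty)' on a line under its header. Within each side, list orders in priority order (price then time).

After op 1 [order #1] limit_sell(price=103, qty=7): fills=none; bids=[-] asks=[#1:7@103]
After op 2 [order #2] limit_sell(price=99, qty=8): fills=none; bids=[-] asks=[#2:8@99 #1:7@103]
After op 3 [order #3] market_buy(qty=8): fills=#3x#2:8@99; bids=[-] asks=[#1:7@103]
After op 4 cancel(order #1): fills=none; bids=[-] asks=[-]
After op 5 [order #4] limit_buy(price=101, qty=3): fills=none; bids=[#4:3@101] asks=[-]
After op 6 [order #5] limit_sell(price=103, qty=8): fills=none; bids=[#4:3@101] asks=[#5:8@103]
After op 7 [order #6] limit_buy(price=99, qty=5): fills=none; bids=[#4:3@101 #6:5@99] asks=[#5:8@103]
After op 8 [order #7] limit_buy(price=99, qty=7): fills=none; bids=[#4:3@101 #6:5@99 #7:7@99] asks=[#5:8@103]

Answer: BIDS (highest first):
  #4: 3@101
  #6: 5@99
  #7: 7@99
ASKS (lowest first):
  #5: 8@103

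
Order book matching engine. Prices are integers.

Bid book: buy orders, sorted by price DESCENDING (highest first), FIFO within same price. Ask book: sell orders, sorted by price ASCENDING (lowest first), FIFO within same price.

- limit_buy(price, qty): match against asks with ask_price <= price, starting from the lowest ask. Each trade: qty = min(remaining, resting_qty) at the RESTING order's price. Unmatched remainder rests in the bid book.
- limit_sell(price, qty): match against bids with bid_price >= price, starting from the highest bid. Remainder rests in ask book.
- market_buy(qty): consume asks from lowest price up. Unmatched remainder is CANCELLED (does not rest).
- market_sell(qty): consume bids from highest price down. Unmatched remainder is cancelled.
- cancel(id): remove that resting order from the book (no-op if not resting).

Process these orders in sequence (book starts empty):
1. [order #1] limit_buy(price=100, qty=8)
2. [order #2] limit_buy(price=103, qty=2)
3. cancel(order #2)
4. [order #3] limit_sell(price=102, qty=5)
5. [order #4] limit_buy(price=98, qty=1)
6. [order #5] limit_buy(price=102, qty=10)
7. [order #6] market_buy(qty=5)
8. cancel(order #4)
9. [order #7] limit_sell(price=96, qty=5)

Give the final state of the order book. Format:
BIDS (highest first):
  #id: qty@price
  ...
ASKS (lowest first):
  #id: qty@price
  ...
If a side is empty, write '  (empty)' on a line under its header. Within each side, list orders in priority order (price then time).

After op 1 [order #1] limit_buy(price=100, qty=8): fills=none; bids=[#1:8@100] asks=[-]
After op 2 [order #2] limit_buy(price=103, qty=2): fills=none; bids=[#2:2@103 #1:8@100] asks=[-]
After op 3 cancel(order #2): fills=none; bids=[#1:8@100] asks=[-]
After op 4 [order #3] limit_sell(price=102, qty=5): fills=none; bids=[#1:8@100] asks=[#3:5@102]
After op 5 [order #4] limit_buy(price=98, qty=1): fills=none; bids=[#1:8@100 #4:1@98] asks=[#3:5@102]
After op 6 [order #5] limit_buy(price=102, qty=10): fills=#5x#3:5@102; bids=[#5:5@102 #1:8@100 #4:1@98] asks=[-]
After op 7 [order #6] market_buy(qty=5): fills=none; bids=[#5:5@102 #1:8@100 #4:1@98] asks=[-]
After op 8 cancel(order #4): fills=none; bids=[#5:5@102 #1:8@100] asks=[-]
After op 9 [order #7] limit_sell(price=96, qty=5): fills=#5x#7:5@102; bids=[#1:8@100] asks=[-]

Answer: BIDS (highest first):
  #1: 8@100
ASKS (lowest first):
  (empty)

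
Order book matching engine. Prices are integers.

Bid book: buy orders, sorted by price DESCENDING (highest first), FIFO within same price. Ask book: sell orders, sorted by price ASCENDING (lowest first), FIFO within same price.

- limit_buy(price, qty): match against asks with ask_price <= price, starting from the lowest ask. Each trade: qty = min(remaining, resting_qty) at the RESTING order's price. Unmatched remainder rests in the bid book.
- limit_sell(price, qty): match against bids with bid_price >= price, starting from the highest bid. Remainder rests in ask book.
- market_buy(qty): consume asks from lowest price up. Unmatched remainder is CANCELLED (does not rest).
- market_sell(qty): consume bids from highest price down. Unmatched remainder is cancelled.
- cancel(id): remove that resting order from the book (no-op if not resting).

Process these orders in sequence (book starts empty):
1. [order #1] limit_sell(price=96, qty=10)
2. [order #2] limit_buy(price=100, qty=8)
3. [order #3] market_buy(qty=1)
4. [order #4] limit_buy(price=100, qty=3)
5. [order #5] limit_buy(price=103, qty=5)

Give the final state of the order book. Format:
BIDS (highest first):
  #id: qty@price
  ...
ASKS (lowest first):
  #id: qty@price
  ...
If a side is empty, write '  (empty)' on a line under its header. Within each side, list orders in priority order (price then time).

After op 1 [order #1] limit_sell(price=96, qty=10): fills=none; bids=[-] asks=[#1:10@96]
After op 2 [order #2] limit_buy(price=100, qty=8): fills=#2x#1:8@96; bids=[-] asks=[#1:2@96]
After op 3 [order #3] market_buy(qty=1): fills=#3x#1:1@96; bids=[-] asks=[#1:1@96]
After op 4 [order #4] limit_buy(price=100, qty=3): fills=#4x#1:1@96; bids=[#4:2@100] asks=[-]
After op 5 [order #5] limit_buy(price=103, qty=5): fills=none; bids=[#5:5@103 #4:2@100] asks=[-]

Answer: BIDS (highest first):
  #5: 5@103
  #4: 2@100
ASKS (lowest first):
  (empty)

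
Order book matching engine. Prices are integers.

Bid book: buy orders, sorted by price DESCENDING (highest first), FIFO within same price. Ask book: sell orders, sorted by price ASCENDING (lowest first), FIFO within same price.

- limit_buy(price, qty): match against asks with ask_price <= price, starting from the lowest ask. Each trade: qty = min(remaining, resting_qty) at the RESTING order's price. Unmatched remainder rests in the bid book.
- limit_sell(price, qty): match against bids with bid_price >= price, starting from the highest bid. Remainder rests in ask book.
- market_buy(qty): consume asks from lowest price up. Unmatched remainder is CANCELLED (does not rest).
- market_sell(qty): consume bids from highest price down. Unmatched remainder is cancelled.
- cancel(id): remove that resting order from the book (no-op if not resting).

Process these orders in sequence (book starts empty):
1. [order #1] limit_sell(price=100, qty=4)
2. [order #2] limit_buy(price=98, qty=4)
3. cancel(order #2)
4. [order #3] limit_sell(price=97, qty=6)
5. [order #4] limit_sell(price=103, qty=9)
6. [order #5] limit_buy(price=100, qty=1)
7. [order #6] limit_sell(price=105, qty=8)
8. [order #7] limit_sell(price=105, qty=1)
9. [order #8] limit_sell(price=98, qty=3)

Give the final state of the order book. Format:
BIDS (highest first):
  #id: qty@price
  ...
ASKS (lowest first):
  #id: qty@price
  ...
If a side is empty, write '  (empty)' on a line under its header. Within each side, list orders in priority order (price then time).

Answer: BIDS (highest first):
  (empty)
ASKS (lowest first):
  #3: 5@97
  #8: 3@98
  #1: 4@100
  #4: 9@103
  #6: 8@105
  #7: 1@105

Derivation:
After op 1 [order #1] limit_sell(price=100, qty=4): fills=none; bids=[-] asks=[#1:4@100]
After op 2 [order #2] limit_buy(price=98, qty=4): fills=none; bids=[#2:4@98] asks=[#1:4@100]
After op 3 cancel(order #2): fills=none; bids=[-] asks=[#1:4@100]
After op 4 [order #3] limit_sell(price=97, qty=6): fills=none; bids=[-] asks=[#3:6@97 #1:4@100]
After op 5 [order #4] limit_sell(price=103, qty=9): fills=none; bids=[-] asks=[#3:6@97 #1:4@100 #4:9@103]
After op 6 [order #5] limit_buy(price=100, qty=1): fills=#5x#3:1@97; bids=[-] asks=[#3:5@97 #1:4@100 #4:9@103]
After op 7 [order #6] limit_sell(price=105, qty=8): fills=none; bids=[-] asks=[#3:5@97 #1:4@100 #4:9@103 #6:8@105]
After op 8 [order #7] limit_sell(price=105, qty=1): fills=none; bids=[-] asks=[#3:5@97 #1:4@100 #4:9@103 #6:8@105 #7:1@105]
After op 9 [order #8] limit_sell(price=98, qty=3): fills=none; bids=[-] asks=[#3:5@97 #8:3@98 #1:4@100 #4:9@103 #6:8@105 #7:1@105]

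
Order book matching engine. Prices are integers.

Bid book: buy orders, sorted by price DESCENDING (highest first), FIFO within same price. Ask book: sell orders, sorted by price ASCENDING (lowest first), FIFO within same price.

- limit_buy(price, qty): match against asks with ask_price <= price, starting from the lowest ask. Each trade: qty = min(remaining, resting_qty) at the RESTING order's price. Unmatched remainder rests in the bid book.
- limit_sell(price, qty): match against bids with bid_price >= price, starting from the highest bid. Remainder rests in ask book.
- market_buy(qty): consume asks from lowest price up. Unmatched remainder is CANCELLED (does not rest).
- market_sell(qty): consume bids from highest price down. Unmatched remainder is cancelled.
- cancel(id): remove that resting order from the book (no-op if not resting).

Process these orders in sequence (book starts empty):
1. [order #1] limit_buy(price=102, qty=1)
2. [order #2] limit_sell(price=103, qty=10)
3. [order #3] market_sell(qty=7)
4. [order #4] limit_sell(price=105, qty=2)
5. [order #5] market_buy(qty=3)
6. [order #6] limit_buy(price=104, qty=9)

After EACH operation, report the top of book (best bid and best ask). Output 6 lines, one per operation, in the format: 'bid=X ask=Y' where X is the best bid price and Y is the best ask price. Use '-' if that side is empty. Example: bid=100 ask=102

After op 1 [order #1] limit_buy(price=102, qty=1): fills=none; bids=[#1:1@102] asks=[-]
After op 2 [order #2] limit_sell(price=103, qty=10): fills=none; bids=[#1:1@102] asks=[#2:10@103]
After op 3 [order #3] market_sell(qty=7): fills=#1x#3:1@102; bids=[-] asks=[#2:10@103]
After op 4 [order #4] limit_sell(price=105, qty=2): fills=none; bids=[-] asks=[#2:10@103 #4:2@105]
After op 5 [order #5] market_buy(qty=3): fills=#5x#2:3@103; bids=[-] asks=[#2:7@103 #4:2@105]
After op 6 [order #6] limit_buy(price=104, qty=9): fills=#6x#2:7@103; bids=[#6:2@104] asks=[#4:2@105]

Answer: bid=102 ask=-
bid=102 ask=103
bid=- ask=103
bid=- ask=103
bid=- ask=103
bid=104 ask=105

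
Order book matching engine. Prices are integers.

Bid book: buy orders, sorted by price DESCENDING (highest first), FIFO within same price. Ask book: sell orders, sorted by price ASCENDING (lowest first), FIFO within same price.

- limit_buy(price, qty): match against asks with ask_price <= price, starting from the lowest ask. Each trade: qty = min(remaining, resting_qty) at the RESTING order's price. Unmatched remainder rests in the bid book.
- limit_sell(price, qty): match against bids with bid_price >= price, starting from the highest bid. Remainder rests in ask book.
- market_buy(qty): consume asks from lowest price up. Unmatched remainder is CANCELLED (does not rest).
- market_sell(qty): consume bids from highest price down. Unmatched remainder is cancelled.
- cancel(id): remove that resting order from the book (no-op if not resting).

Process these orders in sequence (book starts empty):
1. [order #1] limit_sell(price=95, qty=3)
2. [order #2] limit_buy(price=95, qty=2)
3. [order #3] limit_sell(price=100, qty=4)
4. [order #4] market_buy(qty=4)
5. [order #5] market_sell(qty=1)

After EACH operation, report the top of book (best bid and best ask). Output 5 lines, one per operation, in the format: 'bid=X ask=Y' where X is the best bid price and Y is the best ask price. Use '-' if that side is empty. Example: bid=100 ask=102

After op 1 [order #1] limit_sell(price=95, qty=3): fills=none; bids=[-] asks=[#1:3@95]
After op 2 [order #2] limit_buy(price=95, qty=2): fills=#2x#1:2@95; bids=[-] asks=[#1:1@95]
After op 3 [order #3] limit_sell(price=100, qty=4): fills=none; bids=[-] asks=[#1:1@95 #3:4@100]
After op 4 [order #4] market_buy(qty=4): fills=#4x#1:1@95 #4x#3:3@100; bids=[-] asks=[#3:1@100]
After op 5 [order #5] market_sell(qty=1): fills=none; bids=[-] asks=[#3:1@100]

Answer: bid=- ask=95
bid=- ask=95
bid=- ask=95
bid=- ask=100
bid=- ask=100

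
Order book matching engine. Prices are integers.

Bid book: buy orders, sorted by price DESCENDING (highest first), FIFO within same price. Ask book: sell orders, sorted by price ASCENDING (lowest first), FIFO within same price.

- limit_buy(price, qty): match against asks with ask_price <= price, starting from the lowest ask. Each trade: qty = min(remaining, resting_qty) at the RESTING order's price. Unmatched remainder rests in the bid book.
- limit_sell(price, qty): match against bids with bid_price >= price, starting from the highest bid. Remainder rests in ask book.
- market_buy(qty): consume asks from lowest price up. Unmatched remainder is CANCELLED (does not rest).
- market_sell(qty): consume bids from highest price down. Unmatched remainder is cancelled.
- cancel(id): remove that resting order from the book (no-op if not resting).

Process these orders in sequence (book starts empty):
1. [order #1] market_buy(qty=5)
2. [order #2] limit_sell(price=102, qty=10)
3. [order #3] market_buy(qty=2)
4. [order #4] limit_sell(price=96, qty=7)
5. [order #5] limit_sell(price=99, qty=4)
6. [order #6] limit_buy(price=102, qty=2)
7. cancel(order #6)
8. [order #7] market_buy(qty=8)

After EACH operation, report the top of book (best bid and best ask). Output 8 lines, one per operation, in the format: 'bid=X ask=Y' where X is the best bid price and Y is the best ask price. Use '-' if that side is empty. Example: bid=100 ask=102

After op 1 [order #1] market_buy(qty=5): fills=none; bids=[-] asks=[-]
After op 2 [order #2] limit_sell(price=102, qty=10): fills=none; bids=[-] asks=[#2:10@102]
After op 3 [order #3] market_buy(qty=2): fills=#3x#2:2@102; bids=[-] asks=[#2:8@102]
After op 4 [order #4] limit_sell(price=96, qty=7): fills=none; bids=[-] asks=[#4:7@96 #2:8@102]
After op 5 [order #5] limit_sell(price=99, qty=4): fills=none; bids=[-] asks=[#4:7@96 #5:4@99 #2:8@102]
After op 6 [order #6] limit_buy(price=102, qty=2): fills=#6x#4:2@96; bids=[-] asks=[#4:5@96 #5:4@99 #2:8@102]
After op 7 cancel(order #6): fills=none; bids=[-] asks=[#4:5@96 #5:4@99 #2:8@102]
After op 8 [order #7] market_buy(qty=8): fills=#7x#4:5@96 #7x#5:3@99; bids=[-] asks=[#5:1@99 #2:8@102]

Answer: bid=- ask=-
bid=- ask=102
bid=- ask=102
bid=- ask=96
bid=- ask=96
bid=- ask=96
bid=- ask=96
bid=- ask=99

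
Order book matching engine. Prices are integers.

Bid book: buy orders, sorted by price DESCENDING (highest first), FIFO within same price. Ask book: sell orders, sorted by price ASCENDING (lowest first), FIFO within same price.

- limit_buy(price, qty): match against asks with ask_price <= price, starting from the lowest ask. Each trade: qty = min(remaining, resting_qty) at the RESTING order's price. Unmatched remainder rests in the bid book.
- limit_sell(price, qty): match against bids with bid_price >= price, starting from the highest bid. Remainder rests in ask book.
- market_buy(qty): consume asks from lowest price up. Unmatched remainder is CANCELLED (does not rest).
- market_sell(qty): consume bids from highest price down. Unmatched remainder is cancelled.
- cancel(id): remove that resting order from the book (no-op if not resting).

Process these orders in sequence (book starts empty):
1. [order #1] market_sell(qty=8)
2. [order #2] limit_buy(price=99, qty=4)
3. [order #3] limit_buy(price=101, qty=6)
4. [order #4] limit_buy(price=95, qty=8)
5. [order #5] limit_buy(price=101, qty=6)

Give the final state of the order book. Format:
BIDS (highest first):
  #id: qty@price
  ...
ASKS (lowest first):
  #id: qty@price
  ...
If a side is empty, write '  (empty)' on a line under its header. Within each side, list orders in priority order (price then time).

After op 1 [order #1] market_sell(qty=8): fills=none; bids=[-] asks=[-]
After op 2 [order #2] limit_buy(price=99, qty=4): fills=none; bids=[#2:4@99] asks=[-]
After op 3 [order #3] limit_buy(price=101, qty=6): fills=none; bids=[#3:6@101 #2:4@99] asks=[-]
After op 4 [order #4] limit_buy(price=95, qty=8): fills=none; bids=[#3:6@101 #2:4@99 #4:8@95] asks=[-]
After op 5 [order #5] limit_buy(price=101, qty=6): fills=none; bids=[#3:6@101 #5:6@101 #2:4@99 #4:8@95] asks=[-]

Answer: BIDS (highest first):
  #3: 6@101
  #5: 6@101
  #2: 4@99
  #4: 8@95
ASKS (lowest first):
  (empty)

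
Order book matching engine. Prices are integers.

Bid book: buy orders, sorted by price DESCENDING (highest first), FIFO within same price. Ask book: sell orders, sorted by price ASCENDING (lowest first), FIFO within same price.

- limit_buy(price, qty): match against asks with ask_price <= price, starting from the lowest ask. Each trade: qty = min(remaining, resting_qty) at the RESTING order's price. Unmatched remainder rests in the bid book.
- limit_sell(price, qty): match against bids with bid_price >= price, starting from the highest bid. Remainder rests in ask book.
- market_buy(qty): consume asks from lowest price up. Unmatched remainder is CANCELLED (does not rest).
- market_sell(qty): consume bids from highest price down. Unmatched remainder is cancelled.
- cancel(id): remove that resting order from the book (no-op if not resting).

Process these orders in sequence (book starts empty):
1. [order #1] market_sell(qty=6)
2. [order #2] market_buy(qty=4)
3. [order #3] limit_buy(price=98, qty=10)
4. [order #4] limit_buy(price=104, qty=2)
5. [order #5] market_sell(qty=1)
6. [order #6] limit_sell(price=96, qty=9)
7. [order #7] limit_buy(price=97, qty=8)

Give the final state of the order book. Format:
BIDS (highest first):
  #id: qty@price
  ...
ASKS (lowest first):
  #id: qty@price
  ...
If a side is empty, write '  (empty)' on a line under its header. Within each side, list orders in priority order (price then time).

Answer: BIDS (highest first):
  #3: 2@98
  #7: 8@97
ASKS (lowest first):
  (empty)

Derivation:
After op 1 [order #1] market_sell(qty=6): fills=none; bids=[-] asks=[-]
After op 2 [order #2] market_buy(qty=4): fills=none; bids=[-] asks=[-]
After op 3 [order #3] limit_buy(price=98, qty=10): fills=none; bids=[#3:10@98] asks=[-]
After op 4 [order #4] limit_buy(price=104, qty=2): fills=none; bids=[#4:2@104 #3:10@98] asks=[-]
After op 5 [order #5] market_sell(qty=1): fills=#4x#5:1@104; bids=[#4:1@104 #3:10@98] asks=[-]
After op 6 [order #6] limit_sell(price=96, qty=9): fills=#4x#6:1@104 #3x#6:8@98; bids=[#3:2@98] asks=[-]
After op 7 [order #7] limit_buy(price=97, qty=8): fills=none; bids=[#3:2@98 #7:8@97] asks=[-]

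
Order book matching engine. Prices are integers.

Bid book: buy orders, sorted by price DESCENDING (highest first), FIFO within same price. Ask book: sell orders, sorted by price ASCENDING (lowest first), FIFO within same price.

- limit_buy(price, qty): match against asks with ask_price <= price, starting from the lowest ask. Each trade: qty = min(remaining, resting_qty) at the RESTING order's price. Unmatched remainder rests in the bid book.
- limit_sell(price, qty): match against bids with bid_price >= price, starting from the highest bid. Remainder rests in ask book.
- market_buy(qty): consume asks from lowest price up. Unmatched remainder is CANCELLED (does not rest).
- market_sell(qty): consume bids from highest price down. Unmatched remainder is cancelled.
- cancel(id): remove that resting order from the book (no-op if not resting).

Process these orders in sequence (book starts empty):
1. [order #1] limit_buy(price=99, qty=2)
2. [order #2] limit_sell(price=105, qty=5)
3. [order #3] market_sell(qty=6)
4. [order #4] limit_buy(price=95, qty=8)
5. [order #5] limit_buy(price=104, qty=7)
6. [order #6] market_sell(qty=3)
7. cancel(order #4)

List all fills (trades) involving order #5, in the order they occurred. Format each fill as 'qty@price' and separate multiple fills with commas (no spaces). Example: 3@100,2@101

Answer: 3@104

Derivation:
After op 1 [order #1] limit_buy(price=99, qty=2): fills=none; bids=[#1:2@99] asks=[-]
After op 2 [order #2] limit_sell(price=105, qty=5): fills=none; bids=[#1:2@99] asks=[#2:5@105]
After op 3 [order #3] market_sell(qty=6): fills=#1x#3:2@99; bids=[-] asks=[#2:5@105]
After op 4 [order #4] limit_buy(price=95, qty=8): fills=none; bids=[#4:8@95] asks=[#2:5@105]
After op 5 [order #5] limit_buy(price=104, qty=7): fills=none; bids=[#5:7@104 #4:8@95] asks=[#2:5@105]
After op 6 [order #6] market_sell(qty=3): fills=#5x#6:3@104; bids=[#5:4@104 #4:8@95] asks=[#2:5@105]
After op 7 cancel(order #4): fills=none; bids=[#5:4@104] asks=[#2:5@105]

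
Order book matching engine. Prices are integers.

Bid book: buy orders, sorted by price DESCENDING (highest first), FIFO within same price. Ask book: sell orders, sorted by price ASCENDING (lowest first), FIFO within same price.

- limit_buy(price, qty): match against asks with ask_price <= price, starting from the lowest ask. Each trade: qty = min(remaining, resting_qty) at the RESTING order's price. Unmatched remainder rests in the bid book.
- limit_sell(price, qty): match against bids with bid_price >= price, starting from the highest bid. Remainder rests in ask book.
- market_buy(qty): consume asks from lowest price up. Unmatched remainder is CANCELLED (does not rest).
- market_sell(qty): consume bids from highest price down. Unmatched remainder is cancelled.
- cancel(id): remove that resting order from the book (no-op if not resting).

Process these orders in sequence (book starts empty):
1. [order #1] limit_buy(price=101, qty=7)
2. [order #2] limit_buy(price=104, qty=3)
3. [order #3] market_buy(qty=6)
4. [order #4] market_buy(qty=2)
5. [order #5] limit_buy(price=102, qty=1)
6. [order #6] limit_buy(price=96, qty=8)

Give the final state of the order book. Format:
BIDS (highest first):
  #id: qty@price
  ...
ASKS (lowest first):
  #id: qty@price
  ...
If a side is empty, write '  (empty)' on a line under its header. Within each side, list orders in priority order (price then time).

After op 1 [order #1] limit_buy(price=101, qty=7): fills=none; bids=[#1:7@101] asks=[-]
After op 2 [order #2] limit_buy(price=104, qty=3): fills=none; bids=[#2:3@104 #1:7@101] asks=[-]
After op 3 [order #3] market_buy(qty=6): fills=none; bids=[#2:3@104 #1:7@101] asks=[-]
After op 4 [order #4] market_buy(qty=2): fills=none; bids=[#2:3@104 #1:7@101] asks=[-]
After op 5 [order #5] limit_buy(price=102, qty=1): fills=none; bids=[#2:3@104 #5:1@102 #1:7@101] asks=[-]
After op 6 [order #6] limit_buy(price=96, qty=8): fills=none; bids=[#2:3@104 #5:1@102 #1:7@101 #6:8@96] asks=[-]

Answer: BIDS (highest first):
  #2: 3@104
  #5: 1@102
  #1: 7@101
  #6: 8@96
ASKS (lowest first):
  (empty)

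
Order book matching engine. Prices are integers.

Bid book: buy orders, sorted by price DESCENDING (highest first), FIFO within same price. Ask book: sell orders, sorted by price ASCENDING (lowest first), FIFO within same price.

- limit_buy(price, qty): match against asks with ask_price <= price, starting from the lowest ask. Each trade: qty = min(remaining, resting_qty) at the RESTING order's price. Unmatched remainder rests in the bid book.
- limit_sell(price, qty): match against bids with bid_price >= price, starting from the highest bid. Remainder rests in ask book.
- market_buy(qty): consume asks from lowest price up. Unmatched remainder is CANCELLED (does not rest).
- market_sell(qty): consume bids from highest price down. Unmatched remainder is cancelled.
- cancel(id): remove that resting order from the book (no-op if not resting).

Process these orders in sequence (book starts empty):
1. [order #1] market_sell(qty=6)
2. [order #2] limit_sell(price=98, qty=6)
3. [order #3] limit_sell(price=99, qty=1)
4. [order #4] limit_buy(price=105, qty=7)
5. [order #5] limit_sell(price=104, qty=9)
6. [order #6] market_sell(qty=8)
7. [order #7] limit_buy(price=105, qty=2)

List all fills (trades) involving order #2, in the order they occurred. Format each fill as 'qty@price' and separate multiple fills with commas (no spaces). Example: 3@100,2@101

Answer: 6@98

Derivation:
After op 1 [order #1] market_sell(qty=6): fills=none; bids=[-] asks=[-]
After op 2 [order #2] limit_sell(price=98, qty=6): fills=none; bids=[-] asks=[#2:6@98]
After op 3 [order #3] limit_sell(price=99, qty=1): fills=none; bids=[-] asks=[#2:6@98 #3:1@99]
After op 4 [order #4] limit_buy(price=105, qty=7): fills=#4x#2:6@98 #4x#3:1@99; bids=[-] asks=[-]
After op 5 [order #5] limit_sell(price=104, qty=9): fills=none; bids=[-] asks=[#5:9@104]
After op 6 [order #6] market_sell(qty=8): fills=none; bids=[-] asks=[#5:9@104]
After op 7 [order #7] limit_buy(price=105, qty=2): fills=#7x#5:2@104; bids=[-] asks=[#5:7@104]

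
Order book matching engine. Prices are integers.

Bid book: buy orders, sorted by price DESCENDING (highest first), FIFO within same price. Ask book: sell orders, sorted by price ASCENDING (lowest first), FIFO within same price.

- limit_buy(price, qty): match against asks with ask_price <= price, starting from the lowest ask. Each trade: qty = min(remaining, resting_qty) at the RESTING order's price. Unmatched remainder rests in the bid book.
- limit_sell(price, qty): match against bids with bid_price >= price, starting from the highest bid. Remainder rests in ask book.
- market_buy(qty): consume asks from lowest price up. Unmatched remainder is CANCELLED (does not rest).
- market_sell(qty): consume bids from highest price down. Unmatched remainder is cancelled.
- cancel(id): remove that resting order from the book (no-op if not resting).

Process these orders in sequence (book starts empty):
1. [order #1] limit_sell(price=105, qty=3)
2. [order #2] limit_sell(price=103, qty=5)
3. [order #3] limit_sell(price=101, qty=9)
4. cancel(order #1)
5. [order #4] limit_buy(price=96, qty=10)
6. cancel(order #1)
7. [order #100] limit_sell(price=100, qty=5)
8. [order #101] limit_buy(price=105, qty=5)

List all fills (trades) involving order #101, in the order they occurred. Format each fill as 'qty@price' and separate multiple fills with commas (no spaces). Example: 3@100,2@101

Answer: 5@100

Derivation:
After op 1 [order #1] limit_sell(price=105, qty=3): fills=none; bids=[-] asks=[#1:3@105]
After op 2 [order #2] limit_sell(price=103, qty=5): fills=none; bids=[-] asks=[#2:5@103 #1:3@105]
After op 3 [order #3] limit_sell(price=101, qty=9): fills=none; bids=[-] asks=[#3:9@101 #2:5@103 #1:3@105]
After op 4 cancel(order #1): fills=none; bids=[-] asks=[#3:9@101 #2:5@103]
After op 5 [order #4] limit_buy(price=96, qty=10): fills=none; bids=[#4:10@96] asks=[#3:9@101 #2:5@103]
After op 6 cancel(order #1): fills=none; bids=[#4:10@96] asks=[#3:9@101 #2:5@103]
After op 7 [order #100] limit_sell(price=100, qty=5): fills=none; bids=[#4:10@96] asks=[#100:5@100 #3:9@101 #2:5@103]
After op 8 [order #101] limit_buy(price=105, qty=5): fills=#101x#100:5@100; bids=[#4:10@96] asks=[#3:9@101 #2:5@103]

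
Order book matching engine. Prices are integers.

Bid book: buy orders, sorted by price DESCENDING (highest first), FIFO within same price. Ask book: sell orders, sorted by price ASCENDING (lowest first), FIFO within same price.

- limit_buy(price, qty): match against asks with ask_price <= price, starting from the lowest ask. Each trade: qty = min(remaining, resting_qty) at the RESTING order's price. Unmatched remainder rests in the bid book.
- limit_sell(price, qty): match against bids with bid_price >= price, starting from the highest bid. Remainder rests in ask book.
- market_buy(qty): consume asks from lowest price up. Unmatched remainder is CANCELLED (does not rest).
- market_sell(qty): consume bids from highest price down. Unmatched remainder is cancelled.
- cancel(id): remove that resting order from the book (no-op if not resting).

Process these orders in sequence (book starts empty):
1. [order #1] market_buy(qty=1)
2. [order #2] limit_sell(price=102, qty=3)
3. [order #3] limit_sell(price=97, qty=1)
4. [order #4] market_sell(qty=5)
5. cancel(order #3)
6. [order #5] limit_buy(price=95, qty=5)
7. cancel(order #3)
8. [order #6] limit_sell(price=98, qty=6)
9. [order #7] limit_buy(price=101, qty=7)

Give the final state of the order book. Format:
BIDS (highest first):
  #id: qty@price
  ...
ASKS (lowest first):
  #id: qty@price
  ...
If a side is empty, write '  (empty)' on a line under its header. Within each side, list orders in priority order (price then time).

After op 1 [order #1] market_buy(qty=1): fills=none; bids=[-] asks=[-]
After op 2 [order #2] limit_sell(price=102, qty=3): fills=none; bids=[-] asks=[#2:3@102]
After op 3 [order #3] limit_sell(price=97, qty=1): fills=none; bids=[-] asks=[#3:1@97 #2:3@102]
After op 4 [order #4] market_sell(qty=5): fills=none; bids=[-] asks=[#3:1@97 #2:3@102]
After op 5 cancel(order #3): fills=none; bids=[-] asks=[#2:3@102]
After op 6 [order #5] limit_buy(price=95, qty=5): fills=none; bids=[#5:5@95] asks=[#2:3@102]
After op 7 cancel(order #3): fills=none; bids=[#5:5@95] asks=[#2:3@102]
After op 8 [order #6] limit_sell(price=98, qty=6): fills=none; bids=[#5:5@95] asks=[#6:6@98 #2:3@102]
After op 9 [order #7] limit_buy(price=101, qty=7): fills=#7x#6:6@98; bids=[#7:1@101 #5:5@95] asks=[#2:3@102]

Answer: BIDS (highest first):
  #7: 1@101
  #5: 5@95
ASKS (lowest first):
  #2: 3@102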